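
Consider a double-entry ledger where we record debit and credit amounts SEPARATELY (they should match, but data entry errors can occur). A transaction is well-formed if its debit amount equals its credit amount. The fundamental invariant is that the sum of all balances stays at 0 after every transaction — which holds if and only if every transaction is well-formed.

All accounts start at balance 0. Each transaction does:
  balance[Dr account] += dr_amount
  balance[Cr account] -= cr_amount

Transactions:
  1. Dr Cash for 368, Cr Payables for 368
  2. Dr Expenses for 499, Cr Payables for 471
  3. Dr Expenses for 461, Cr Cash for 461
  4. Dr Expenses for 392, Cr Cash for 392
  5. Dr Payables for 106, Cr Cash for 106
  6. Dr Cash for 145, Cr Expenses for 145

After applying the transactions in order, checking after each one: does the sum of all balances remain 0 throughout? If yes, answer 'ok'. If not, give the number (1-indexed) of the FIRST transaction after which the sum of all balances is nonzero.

Answer: 2

Derivation:
After txn 1: dr=368 cr=368 sum_balances=0
After txn 2: dr=499 cr=471 sum_balances=28
After txn 3: dr=461 cr=461 sum_balances=28
After txn 4: dr=392 cr=392 sum_balances=28
After txn 5: dr=106 cr=106 sum_balances=28
After txn 6: dr=145 cr=145 sum_balances=28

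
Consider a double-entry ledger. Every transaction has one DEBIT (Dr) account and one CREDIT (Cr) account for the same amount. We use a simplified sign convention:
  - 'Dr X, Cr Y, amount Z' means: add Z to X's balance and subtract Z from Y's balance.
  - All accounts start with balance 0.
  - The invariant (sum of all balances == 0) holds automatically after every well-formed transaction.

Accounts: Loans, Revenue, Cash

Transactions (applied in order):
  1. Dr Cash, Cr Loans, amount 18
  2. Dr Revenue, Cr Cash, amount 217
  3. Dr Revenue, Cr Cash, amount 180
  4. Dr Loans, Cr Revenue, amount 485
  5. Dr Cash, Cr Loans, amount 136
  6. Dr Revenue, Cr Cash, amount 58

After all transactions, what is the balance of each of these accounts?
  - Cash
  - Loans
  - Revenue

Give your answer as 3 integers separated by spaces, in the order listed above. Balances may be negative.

After txn 1 (Dr Cash, Cr Loans, amount 18): Cash=18 Loans=-18
After txn 2 (Dr Revenue, Cr Cash, amount 217): Cash=-199 Loans=-18 Revenue=217
After txn 3 (Dr Revenue, Cr Cash, amount 180): Cash=-379 Loans=-18 Revenue=397
After txn 4 (Dr Loans, Cr Revenue, amount 485): Cash=-379 Loans=467 Revenue=-88
After txn 5 (Dr Cash, Cr Loans, amount 136): Cash=-243 Loans=331 Revenue=-88
After txn 6 (Dr Revenue, Cr Cash, amount 58): Cash=-301 Loans=331 Revenue=-30

Answer: -301 331 -30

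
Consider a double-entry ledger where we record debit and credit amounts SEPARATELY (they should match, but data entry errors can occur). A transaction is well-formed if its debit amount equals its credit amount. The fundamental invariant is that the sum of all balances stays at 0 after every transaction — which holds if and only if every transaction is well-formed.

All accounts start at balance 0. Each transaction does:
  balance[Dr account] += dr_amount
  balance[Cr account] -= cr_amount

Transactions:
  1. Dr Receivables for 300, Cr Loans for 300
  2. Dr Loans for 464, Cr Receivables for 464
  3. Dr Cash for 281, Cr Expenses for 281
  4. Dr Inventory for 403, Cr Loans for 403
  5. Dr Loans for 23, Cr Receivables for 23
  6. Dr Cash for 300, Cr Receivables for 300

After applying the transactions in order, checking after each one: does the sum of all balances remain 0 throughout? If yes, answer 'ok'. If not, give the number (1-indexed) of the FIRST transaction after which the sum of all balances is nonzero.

After txn 1: dr=300 cr=300 sum_balances=0
After txn 2: dr=464 cr=464 sum_balances=0
After txn 3: dr=281 cr=281 sum_balances=0
After txn 4: dr=403 cr=403 sum_balances=0
After txn 5: dr=23 cr=23 sum_balances=0
After txn 6: dr=300 cr=300 sum_balances=0

Answer: ok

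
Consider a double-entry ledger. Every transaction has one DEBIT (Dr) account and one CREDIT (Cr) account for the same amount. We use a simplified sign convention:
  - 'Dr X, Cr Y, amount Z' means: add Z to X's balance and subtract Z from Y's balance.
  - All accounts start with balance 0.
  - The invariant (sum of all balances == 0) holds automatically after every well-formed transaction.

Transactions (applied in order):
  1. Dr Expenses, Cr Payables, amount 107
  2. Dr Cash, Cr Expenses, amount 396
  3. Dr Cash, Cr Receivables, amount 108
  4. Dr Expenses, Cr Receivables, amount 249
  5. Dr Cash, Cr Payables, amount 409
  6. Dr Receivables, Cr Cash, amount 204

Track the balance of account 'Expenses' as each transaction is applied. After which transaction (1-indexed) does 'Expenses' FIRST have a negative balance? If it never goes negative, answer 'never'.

Answer: 2

Derivation:
After txn 1: Expenses=107
After txn 2: Expenses=-289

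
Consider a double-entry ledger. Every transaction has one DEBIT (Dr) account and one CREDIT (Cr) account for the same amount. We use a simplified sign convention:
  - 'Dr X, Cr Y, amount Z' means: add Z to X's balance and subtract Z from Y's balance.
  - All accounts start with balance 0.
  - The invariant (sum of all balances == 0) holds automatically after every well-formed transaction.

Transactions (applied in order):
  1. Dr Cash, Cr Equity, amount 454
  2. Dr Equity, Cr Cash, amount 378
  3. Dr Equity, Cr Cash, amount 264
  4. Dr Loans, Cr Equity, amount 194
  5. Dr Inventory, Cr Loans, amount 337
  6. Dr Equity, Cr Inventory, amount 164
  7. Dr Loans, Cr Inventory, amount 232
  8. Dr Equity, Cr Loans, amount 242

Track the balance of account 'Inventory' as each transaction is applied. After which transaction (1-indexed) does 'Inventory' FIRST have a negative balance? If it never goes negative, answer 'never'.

Answer: 7

Derivation:
After txn 1: Inventory=0
After txn 2: Inventory=0
After txn 3: Inventory=0
After txn 4: Inventory=0
After txn 5: Inventory=337
After txn 6: Inventory=173
After txn 7: Inventory=-59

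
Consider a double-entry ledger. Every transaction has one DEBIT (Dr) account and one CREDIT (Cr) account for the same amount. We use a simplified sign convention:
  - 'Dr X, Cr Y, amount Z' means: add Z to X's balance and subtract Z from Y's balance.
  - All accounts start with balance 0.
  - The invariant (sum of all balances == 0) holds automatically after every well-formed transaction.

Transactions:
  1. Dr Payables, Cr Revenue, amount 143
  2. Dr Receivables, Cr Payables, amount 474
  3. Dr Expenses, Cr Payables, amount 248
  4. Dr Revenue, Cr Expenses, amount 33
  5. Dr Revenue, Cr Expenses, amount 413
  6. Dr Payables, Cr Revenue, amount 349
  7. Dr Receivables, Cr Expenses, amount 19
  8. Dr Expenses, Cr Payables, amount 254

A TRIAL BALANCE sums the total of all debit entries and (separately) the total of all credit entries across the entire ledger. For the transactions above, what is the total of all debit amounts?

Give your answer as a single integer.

Txn 1: debit+=143
Txn 2: debit+=474
Txn 3: debit+=248
Txn 4: debit+=33
Txn 5: debit+=413
Txn 6: debit+=349
Txn 7: debit+=19
Txn 8: debit+=254
Total debits = 1933

Answer: 1933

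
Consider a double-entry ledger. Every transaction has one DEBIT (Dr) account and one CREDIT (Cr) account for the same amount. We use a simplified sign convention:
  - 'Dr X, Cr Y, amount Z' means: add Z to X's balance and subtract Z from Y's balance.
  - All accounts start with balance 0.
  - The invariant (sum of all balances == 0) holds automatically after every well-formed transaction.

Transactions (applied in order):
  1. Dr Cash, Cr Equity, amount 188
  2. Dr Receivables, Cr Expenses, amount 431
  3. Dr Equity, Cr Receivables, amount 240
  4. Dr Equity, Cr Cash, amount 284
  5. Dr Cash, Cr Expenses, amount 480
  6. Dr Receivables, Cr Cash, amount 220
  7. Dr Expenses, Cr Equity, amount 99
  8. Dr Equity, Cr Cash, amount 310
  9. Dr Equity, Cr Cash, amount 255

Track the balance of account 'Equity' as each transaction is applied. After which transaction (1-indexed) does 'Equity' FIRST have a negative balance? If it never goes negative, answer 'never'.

Answer: 1

Derivation:
After txn 1: Equity=-188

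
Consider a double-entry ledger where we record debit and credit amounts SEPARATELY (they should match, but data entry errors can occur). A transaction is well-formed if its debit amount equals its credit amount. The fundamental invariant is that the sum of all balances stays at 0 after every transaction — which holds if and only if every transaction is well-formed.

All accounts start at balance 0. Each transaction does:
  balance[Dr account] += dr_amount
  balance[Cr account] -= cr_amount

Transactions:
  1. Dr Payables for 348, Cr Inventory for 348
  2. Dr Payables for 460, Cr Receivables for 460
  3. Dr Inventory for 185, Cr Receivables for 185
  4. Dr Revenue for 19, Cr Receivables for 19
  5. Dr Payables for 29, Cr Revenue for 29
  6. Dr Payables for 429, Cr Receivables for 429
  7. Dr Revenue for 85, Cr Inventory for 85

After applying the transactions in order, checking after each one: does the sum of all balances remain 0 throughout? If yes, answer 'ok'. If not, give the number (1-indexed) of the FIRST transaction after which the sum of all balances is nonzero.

After txn 1: dr=348 cr=348 sum_balances=0
After txn 2: dr=460 cr=460 sum_balances=0
After txn 3: dr=185 cr=185 sum_balances=0
After txn 4: dr=19 cr=19 sum_balances=0
After txn 5: dr=29 cr=29 sum_balances=0
After txn 6: dr=429 cr=429 sum_balances=0
After txn 7: dr=85 cr=85 sum_balances=0

Answer: ok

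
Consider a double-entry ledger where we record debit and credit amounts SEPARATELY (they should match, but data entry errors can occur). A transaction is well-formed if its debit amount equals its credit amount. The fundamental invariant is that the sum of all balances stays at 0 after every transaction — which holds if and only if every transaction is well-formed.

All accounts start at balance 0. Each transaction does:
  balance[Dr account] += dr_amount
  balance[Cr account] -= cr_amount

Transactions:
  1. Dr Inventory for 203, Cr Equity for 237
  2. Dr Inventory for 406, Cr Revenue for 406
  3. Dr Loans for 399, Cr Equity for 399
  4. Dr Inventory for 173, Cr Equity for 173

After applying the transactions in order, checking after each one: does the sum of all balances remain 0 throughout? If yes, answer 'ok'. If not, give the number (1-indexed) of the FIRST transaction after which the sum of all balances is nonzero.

Answer: 1

Derivation:
After txn 1: dr=203 cr=237 sum_balances=-34
After txn 2: dr=406 cr=406 sum_balances=-34
After txn 3: dr=399 cr=399 sum_balances=-34
After txn 4: dr=173 cr=173 sum_balances=-34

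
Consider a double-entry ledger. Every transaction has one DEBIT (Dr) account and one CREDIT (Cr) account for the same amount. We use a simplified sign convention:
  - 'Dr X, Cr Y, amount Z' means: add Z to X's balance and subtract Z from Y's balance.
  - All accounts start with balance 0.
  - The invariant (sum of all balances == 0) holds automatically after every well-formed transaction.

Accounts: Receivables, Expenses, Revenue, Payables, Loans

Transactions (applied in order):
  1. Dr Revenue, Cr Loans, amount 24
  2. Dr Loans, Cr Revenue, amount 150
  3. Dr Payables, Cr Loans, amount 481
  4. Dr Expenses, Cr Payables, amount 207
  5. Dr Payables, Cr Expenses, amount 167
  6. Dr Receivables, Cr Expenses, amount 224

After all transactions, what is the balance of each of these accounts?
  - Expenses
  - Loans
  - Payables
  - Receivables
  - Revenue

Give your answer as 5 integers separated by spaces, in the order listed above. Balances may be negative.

Answer: -184 -355 441 224 -126

Derivation:
After txn 1 (Dr Revenue, Cr Loans, amount 24): Loans=-24 Revenue=24
After txn 2 (Dr Loans, Cr Revenue, amount 150): Loans=126 Revenue=-126
After txn 3 (Dr Payables, Cr Loans, amount 481): Loans=-355 Payables=481 Revenue=-126
After txn 4 (Dr Expenses, Cr Payables, amount 207): Expenses=207 Loans=-355 Payables=274 Revenue=-126
After txn 5 (Dr Payables, Cr Expenses, amount 167): Expenses=40 Loans=-355 Payables=441 Revenue=-126
After txn 6 (Dr Receivables, Cr Expenses, amount 224): Expenses=-184 Loans=-355 Payables=441 Receivables=224 Revenue=-126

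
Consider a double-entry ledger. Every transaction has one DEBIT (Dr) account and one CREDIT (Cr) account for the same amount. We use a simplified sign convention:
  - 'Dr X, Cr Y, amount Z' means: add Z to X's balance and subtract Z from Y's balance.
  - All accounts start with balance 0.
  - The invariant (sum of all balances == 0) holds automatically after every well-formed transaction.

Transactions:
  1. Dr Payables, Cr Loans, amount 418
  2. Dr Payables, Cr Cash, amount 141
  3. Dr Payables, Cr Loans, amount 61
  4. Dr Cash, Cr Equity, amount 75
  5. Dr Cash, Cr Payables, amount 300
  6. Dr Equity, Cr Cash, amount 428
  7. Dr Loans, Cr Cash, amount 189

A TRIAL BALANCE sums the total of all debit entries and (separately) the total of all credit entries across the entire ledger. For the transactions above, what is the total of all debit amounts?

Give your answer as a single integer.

Answer: 1612

Derivation:
Txn 1: debit+=418
Txn 2: debit+=141
Txn 3: debit+=61
Txn 4: debit+=75
Txn 5: debit+=300
Txn 6: debit+=428
Txn 7: debit+=189
Total debits = 1612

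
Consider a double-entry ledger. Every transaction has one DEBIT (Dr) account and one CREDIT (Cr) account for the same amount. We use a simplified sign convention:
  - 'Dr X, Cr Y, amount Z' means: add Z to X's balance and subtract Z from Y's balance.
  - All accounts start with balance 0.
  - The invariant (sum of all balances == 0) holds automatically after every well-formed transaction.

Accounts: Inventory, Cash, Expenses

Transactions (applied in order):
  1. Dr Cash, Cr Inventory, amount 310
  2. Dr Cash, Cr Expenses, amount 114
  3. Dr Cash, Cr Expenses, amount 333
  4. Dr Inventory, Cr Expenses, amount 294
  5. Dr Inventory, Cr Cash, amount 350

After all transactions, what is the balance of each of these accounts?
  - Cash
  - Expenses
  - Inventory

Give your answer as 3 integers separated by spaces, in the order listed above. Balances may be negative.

After txn 1 (Dr Cash, Cr Inventory, amount 310): Cash=310 Inventory=-310
After txn 2 (Dr Cash, Cr Expenses, amount 114): Cash=424 Expenses=-114 Inventory=-310
After txn 3 (Dr Cash, Cr Expenses, amount 333): Cash=757 Expenses=-447 Inventory=-310
After txn 4 (Dr Inventory, Cr Expenses, amount 294): Cash=757 Expenses=-741 Inventory=-16
After txn 5 (Dr Inventory, Cr Cash, amount 350): Cash=407 Expenses=-741 Inventory=334

Answer: 407 -741 334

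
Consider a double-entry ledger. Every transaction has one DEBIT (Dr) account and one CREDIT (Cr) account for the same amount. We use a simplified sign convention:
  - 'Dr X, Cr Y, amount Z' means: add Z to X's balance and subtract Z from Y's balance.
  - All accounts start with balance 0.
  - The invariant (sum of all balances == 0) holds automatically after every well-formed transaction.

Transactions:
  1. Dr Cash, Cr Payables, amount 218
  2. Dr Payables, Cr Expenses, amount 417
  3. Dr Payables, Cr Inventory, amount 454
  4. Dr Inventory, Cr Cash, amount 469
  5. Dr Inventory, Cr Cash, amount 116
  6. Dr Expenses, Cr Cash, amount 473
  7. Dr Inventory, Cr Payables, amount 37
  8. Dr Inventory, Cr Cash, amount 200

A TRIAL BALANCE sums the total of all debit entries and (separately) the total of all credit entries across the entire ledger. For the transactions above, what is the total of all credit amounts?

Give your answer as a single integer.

Answer: 2384

Derivation:
Txn 1: credit+=218
Txn 2: credit+=417
Txn 3: credit+=454
Txn 4: credit+=469
Txn 5: credit+=116
Txn 6: credit+=473
Txn 7: credit+=37
Txn 8: credit+=200
Total credits = 2384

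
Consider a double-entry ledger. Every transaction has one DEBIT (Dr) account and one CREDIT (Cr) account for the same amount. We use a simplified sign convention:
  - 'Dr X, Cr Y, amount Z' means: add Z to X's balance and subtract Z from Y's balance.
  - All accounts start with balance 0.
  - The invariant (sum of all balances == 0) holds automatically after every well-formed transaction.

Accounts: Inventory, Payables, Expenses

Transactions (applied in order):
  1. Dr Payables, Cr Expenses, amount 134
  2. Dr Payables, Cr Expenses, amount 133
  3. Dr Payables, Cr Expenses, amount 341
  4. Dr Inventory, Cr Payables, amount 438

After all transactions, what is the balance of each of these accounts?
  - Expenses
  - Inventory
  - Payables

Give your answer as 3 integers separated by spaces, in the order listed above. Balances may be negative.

After txn 1 (Dr Payables, Cr Expenses, amount 134): Expenses=-134 Payables=134
After txn 2 (Dr Payables, Cr Expenses, amount 133): Expenses=-267 Payables=267
After txn 3 (Dr Payables, Cr Expenses, amount 341): Expenses=-608 Payables=608
After txn 4 (Dr Inventory, Cr Payables, amount 438): Expenses=-608 Inventory=438 Payables=170

Answer: -608 438 170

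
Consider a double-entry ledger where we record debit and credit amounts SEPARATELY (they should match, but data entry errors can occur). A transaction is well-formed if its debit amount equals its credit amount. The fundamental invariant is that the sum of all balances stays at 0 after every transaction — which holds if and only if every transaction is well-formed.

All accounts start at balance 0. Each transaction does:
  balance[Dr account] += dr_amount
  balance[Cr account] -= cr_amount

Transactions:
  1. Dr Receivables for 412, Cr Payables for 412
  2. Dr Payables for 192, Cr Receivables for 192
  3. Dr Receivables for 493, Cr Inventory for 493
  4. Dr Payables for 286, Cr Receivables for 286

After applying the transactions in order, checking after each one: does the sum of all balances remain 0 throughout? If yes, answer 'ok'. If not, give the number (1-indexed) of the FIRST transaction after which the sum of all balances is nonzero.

Answer: ok

Derivation:
After txn 1: dr=412 cr=412 sum_balances=0
After txn 2: dr=192 cr=192 sum_balances=0
After txn 3: dr=493 cr=493 sum_balances=0
After txn 4: dr=286 cr=286 sum_balances=0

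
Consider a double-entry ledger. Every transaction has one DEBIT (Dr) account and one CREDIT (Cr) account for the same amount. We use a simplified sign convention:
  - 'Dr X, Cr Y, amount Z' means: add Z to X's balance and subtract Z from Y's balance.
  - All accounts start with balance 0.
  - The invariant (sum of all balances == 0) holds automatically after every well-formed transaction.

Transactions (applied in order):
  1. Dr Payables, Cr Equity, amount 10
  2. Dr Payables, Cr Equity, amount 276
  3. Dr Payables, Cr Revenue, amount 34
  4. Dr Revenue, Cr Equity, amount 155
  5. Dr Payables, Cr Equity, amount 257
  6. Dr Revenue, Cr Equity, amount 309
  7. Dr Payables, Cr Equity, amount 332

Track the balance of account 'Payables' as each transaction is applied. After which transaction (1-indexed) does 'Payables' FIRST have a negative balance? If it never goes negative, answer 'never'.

Answer: never

Derivation:
After txn 1: Payables=10
After txn 2: Payables=286
After txn 3: Payables=320
After txn 4: Payables=320
After txn 5: Payables=577
After txn 6: Payables=577
After txn 7: Payables=909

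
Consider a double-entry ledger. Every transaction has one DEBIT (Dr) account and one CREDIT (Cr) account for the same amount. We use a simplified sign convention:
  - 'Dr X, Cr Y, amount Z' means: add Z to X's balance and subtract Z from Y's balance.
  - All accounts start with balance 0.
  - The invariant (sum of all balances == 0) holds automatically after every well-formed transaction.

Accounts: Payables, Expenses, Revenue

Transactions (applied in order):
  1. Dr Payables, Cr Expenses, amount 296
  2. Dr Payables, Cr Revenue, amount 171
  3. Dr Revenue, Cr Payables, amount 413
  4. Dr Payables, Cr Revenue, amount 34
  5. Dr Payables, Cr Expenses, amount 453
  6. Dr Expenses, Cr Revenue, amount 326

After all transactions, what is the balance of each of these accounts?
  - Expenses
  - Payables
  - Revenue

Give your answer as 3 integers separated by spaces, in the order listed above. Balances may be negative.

Answer: -423 541 -118

Derivation:
After txn 1 (Dr Payables, Cr Expenses, amount 296): Expenses=-296 Payables=296
After txn 2 (Dr Payables, Cr Revenue, amount 171): Expenses=-296 Payables=467 Revenue=-171
After txn 3 (Dr Revenue, Cr Payables, amount 413): Expenses=-296 Payables=54 Revenue=242
After txn 4 (Dr Payables, Cr Revenue, amount 34): Expenses=-296 Payables=88 Revenue=208
After txn 5 (Dr Payables, Cr Expenses, amount 453): Expenses=-749 Payables=541 Revenue=208
After txn 6 (Dr Expenses, Cr Revenue, amount 326): Expenses=-423 Payables=541 Revenue=-118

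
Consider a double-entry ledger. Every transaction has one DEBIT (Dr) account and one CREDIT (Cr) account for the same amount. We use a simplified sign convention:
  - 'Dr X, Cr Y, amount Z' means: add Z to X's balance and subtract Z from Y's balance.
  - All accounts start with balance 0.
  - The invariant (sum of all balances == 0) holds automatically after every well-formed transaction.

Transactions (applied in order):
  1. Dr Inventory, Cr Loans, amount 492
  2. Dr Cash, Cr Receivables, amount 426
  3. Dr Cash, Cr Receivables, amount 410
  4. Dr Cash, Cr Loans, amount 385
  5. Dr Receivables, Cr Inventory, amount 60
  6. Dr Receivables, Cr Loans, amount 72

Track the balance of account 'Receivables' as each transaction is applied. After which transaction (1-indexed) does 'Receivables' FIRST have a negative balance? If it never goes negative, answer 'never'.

Answer: 2

Derivation:
After txn 1: Receivables=0
After txn 2: Receivables=-426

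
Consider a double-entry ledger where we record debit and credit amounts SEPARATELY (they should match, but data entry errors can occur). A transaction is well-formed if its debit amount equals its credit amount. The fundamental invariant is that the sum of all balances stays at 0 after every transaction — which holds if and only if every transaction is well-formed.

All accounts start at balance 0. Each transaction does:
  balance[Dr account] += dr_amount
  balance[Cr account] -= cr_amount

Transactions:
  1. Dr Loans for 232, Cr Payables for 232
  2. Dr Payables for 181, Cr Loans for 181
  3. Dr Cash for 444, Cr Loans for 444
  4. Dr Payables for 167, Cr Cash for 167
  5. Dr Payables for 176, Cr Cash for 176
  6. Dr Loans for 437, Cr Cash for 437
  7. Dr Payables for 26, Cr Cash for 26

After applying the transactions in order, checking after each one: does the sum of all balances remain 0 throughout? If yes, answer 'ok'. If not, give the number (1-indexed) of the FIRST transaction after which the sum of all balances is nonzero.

After txn 1: dr=232 cr=232 sum_balances=0
After txn 2: dr=181 cr=181 sum_balances=0
After txn 3: dr=444 cr=444 sum_balances=0
After txn 4: dr=167 cr=167 sum_balances=0
After txn 5: dr=176 cr=176 sum_balances=0
After txn 6: dr=437 cr=437 sum_balances=0
After txn 7: dr=26 cr=26 sum_balances=0

Answer: ok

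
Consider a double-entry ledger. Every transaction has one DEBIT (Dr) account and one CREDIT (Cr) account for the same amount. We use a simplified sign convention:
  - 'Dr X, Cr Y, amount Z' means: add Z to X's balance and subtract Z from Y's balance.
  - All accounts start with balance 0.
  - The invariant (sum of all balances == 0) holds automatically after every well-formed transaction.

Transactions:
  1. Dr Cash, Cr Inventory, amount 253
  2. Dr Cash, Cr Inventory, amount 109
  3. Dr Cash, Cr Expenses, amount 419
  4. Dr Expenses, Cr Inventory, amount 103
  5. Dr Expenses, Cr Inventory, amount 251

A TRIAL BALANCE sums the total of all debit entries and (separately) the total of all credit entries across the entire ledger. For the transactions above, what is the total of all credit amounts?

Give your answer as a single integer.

Txn 1: credit+=253
Txn 2: credit+=109
Txn 3: credit+=419
Txn 4: credit+=103
Txn 5: credit+=251
Total credits = 1135

Answer: 1135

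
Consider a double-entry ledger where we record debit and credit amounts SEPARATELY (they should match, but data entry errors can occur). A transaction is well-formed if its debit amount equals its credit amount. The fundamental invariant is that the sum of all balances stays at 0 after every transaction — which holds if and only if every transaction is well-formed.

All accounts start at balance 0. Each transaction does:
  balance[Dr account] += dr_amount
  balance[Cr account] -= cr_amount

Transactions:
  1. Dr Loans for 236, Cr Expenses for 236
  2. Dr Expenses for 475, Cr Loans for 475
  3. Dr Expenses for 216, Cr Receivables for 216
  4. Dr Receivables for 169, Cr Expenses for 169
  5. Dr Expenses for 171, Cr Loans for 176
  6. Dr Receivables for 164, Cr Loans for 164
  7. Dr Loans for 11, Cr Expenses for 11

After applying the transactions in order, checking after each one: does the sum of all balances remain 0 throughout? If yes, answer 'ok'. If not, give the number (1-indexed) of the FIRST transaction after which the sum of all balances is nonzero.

After txn 1: dr=236 cr=236 sum_balances=0
After txn 2: dr=475 cr=475 sum_balances=0
After txn 3: dr=216 cr=216 sum_balances=0
After txn 4: dr=169 cr=169 sum_balances=0
After txn 5: dr=171 cr=176 sum_balances=-5
After txn 6: dr=164 cr=164 sum_balances=-5
After txn 7: dr=11 cr=11 sum_balances=-5

Answer: 5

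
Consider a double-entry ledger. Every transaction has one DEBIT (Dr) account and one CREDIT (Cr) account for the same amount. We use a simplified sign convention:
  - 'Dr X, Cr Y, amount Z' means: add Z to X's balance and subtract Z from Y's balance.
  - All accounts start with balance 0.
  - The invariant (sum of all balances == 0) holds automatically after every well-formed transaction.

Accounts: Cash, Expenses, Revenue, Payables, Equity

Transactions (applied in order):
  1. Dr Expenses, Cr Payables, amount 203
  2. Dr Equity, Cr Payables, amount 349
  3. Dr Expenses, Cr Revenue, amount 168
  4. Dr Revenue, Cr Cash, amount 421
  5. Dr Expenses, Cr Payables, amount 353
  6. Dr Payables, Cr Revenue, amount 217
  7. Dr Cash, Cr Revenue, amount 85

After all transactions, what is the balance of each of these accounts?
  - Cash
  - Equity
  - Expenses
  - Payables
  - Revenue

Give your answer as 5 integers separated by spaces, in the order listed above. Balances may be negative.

Answer: -336 349 724 -688 -49

Derivation:
After txn 1 (Dr Expenses, Cr Payables, amount 203): Expenses=203 Payables=-203
After txn 2 (Dr Equity, Cr Payables, amount 349): Equity=349 Expenses=203 Payables=-552
After txn 3 (Dr Expenses, Cr Revenue, amount 168): Equity=349 Expenses=371 Payables=-552 Revenue=-168
After txn 4 (Dr Revenue, Cr Cash, amount 421): Cash=-421 Equity=349 Expenses=371 Payables=-552 Revenue=253
After txn 5 (Dr Expenses, Cr Payables, amount 353): Cash=-421 Equity=349 Expenses=724 Payables=-905 Revenue=253
After txn 6 (Dr Payables, Cr Revenue, amount 217): Cash=-421 Equity=349 Expenses=724 Payables=-688 Revenue=36
After txn 7 (Dr Cash, Cr Revenue, amount 85): Cash=-336 Equity=349 Expenses=724 Payables=-688 Revenue=-49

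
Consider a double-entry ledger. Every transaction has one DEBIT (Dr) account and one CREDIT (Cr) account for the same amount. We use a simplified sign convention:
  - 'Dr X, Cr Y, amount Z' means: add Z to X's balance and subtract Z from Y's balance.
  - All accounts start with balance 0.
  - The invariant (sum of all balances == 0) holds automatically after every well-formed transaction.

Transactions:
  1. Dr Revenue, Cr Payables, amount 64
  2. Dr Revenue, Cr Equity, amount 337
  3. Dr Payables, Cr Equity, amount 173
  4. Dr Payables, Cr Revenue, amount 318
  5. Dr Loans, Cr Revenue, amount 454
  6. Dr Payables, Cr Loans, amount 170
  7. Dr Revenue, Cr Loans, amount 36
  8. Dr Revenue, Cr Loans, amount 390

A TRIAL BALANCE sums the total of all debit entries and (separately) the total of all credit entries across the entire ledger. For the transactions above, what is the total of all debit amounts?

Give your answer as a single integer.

Txn 1: debit+=64
Txn 2: debit+=337
Txn 3: debit+=173
Txn 4: debit+=318
Txn 5: debit+=454
Txn 6: debit+=170
Txn 7: debit+=36
Txn 8: debit+=390
Total debits = 1942

Answer: 1942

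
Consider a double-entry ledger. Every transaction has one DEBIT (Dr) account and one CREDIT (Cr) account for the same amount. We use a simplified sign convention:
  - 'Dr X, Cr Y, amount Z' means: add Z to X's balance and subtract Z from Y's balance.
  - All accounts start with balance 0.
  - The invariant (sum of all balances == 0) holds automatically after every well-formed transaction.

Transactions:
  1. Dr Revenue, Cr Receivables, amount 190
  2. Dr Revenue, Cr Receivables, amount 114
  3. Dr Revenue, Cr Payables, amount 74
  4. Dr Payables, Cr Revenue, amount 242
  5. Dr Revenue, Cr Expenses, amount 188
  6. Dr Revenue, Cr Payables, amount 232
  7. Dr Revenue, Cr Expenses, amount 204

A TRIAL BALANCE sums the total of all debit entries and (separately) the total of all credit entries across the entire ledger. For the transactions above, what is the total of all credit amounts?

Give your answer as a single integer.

Txn 1: credit+=190
Txn 2: credit+=114
Txn 3: credit+=74
Txn 4: credit+=242
Txn 5: credit+=188
Txn 6: credit+=232
Txn 7: credit+=204
Total credits = 1244

Answer: 1244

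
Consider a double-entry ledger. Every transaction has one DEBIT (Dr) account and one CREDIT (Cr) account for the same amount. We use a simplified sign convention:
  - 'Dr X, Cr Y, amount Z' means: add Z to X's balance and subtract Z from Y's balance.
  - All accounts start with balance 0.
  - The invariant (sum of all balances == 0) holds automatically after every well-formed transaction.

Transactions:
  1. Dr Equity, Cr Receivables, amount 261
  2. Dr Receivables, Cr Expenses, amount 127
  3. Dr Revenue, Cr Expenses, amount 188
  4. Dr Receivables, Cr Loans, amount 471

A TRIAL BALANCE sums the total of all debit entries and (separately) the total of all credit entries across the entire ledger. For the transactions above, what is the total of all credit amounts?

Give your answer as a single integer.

Txn 1: credit+=261
Txn 2: credit+=127
Txn 3: credit+=188
Txn 4: credit+=471
Total credits = 1047

Answer: 1047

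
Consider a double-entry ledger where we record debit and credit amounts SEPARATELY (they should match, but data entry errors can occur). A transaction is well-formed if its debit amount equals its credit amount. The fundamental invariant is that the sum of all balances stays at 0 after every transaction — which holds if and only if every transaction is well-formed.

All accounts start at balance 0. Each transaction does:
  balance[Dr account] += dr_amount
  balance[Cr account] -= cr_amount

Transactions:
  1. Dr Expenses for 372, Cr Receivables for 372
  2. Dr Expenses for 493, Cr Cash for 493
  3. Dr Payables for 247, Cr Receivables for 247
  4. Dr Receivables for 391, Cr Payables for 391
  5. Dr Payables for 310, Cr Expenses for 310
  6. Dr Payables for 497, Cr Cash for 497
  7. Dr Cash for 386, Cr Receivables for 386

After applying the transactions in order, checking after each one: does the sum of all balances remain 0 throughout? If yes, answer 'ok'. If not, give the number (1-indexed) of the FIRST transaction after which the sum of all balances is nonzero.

Answer: ok

Derivation:
After txn 1: dr=372 cr=372 sum_balances=0
After txn 2: dr=493 cr=493 sum_balances=0
After txn 3: dr=247 cr=247 sum_balances=0
After txn 4: dr=391 cr=391 sum_balances=0
After txn 5: dr=310 cr=310 sum_balances=0
After txn 6: dr=497 cr=497 sum_balances=0
After txn 7: dr=386 cr=386 sum_balances=0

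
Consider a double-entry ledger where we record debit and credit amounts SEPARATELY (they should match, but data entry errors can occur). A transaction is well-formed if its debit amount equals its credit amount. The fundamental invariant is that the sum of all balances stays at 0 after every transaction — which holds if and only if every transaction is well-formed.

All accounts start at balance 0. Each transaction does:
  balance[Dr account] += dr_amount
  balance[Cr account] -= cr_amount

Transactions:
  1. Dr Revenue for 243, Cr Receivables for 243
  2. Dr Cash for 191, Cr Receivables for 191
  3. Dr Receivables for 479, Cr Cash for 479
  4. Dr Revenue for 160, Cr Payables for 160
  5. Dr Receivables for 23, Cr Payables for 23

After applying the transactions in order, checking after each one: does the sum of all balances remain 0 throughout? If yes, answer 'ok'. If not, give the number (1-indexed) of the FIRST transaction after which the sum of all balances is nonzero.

After txn 1: dr=243 cr=243 sum_balances=0
After txn 2: dr=191 cr=191 sum_balances=0
After txn 3: dr=479 cr=479 sum_balances=0
After txn 4: dr=160 cr=160 sum_balances=0
After txn 5: dr=23 cr=23 sum_balances=0

Answer: ok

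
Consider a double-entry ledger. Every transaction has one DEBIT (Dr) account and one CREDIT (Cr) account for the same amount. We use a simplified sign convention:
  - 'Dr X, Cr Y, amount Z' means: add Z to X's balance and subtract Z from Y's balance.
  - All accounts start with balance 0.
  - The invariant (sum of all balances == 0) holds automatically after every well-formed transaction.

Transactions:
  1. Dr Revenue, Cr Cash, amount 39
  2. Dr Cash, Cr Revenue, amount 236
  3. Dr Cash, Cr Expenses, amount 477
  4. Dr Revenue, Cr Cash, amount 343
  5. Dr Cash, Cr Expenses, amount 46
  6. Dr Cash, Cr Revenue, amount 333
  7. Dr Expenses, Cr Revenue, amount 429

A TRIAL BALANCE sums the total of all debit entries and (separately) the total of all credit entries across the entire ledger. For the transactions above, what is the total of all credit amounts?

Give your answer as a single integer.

Txn 1: credit+=39
Txn 2: credit+=236
Txn 3: credit+=477
Txn 4: credit+=343
Txn 5: credit+=46
Txn 6: credit+=333
Txn 7: credit+=429
Total credits = 1903

Answer: 1903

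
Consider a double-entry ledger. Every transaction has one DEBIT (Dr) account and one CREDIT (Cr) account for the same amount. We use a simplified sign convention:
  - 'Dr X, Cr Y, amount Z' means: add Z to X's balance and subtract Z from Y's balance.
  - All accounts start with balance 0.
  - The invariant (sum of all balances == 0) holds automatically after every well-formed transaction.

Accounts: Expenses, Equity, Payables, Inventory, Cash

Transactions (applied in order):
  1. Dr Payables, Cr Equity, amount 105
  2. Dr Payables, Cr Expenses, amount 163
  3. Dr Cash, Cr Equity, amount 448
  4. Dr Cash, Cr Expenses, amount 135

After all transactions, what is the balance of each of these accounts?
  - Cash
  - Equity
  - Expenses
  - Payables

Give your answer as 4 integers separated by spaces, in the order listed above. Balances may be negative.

After txn 1 (Dr Payables, Cr Equity, amount 105): Equity=-105 Payables=105
After txn 2 (Dr Payables, Cr Expenses, amount 163): Equity=-105 Expenses=-163 Payables=268
After txn 3 (Dr Cash, Cr Equity, amount 448): Cash=448 Equity=-553 Expenses=-163 Payables=268
After txn 4 (Dr Cash, Cr Expenses, amount 135): Cash=583 Equity=-553 Expenses=-298 Payables=268

Answer: 583 -553 -298 268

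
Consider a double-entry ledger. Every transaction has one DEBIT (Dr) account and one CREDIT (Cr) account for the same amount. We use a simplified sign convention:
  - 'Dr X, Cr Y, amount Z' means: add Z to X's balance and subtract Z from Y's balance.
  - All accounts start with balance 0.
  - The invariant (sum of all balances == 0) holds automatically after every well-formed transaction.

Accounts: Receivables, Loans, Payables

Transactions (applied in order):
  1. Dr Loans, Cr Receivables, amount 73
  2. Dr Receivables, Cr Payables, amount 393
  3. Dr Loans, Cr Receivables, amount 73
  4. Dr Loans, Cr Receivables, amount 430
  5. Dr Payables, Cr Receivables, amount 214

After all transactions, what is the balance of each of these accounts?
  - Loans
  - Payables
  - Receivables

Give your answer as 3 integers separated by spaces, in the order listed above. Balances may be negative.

After txn 1 (Dr Loans, Cr Receivables, amount 73): Loans=73 Receivables=-73
After txn 2 (Dr Receivables, Cr Payables, amount 393): Loans=73 Payables=-393 Receivables=320
After txn 3 (Dr Loans, Cr Receivables, amount 73): Loans=146 Payables=-393 Receivables=247
After txn 4 (Dr Loans, Cr Receivables, amount 430): Loans=576 Payables=-393 Receivables=-183
After txn 5 (Dr Payables, Cr Receivables, amount 214): Loans=576 Payables=-179 Receivables=-397

Answer: 576 -179 -397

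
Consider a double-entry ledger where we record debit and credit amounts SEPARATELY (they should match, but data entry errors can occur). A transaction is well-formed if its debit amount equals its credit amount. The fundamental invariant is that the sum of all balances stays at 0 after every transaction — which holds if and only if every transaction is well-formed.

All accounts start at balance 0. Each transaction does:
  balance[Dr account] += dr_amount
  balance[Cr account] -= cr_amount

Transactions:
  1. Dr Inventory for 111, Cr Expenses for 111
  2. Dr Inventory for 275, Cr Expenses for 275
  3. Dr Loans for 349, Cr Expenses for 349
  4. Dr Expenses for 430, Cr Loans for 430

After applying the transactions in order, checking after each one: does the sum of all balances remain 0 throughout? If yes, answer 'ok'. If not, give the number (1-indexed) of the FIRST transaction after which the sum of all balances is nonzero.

After txn 1: dr=111 cr=111 sum_balances=0
After txn 2: dr=275 cr=275 sum_balances=0
After txn 3: dr=349 cr=349 sum_balances=0
After txn 4: dr=430 cr=430 sum_balances=0

Answer: ok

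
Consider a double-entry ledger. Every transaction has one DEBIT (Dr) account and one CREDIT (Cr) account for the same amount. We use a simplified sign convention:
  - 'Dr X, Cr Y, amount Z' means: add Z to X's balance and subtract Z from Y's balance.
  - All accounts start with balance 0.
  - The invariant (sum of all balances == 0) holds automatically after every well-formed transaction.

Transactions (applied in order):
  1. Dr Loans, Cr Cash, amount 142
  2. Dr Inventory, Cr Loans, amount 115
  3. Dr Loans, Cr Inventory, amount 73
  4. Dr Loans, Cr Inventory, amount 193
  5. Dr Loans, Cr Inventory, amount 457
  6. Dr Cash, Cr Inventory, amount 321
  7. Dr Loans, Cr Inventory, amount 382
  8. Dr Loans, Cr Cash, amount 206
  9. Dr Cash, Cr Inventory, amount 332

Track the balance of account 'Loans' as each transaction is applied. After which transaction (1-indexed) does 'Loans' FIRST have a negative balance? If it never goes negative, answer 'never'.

Answer: never

Derivation:
After txn 1: Loans=142
After txn 2: Loans=27
After txn 3: Loans=100
After txn 4: Loans=293
After txn 5: Loans=750
After txn 6: Loans=750
After txn 7: Loans=1132
After txn 8: Loans=1338
After txn 9: Loans=1338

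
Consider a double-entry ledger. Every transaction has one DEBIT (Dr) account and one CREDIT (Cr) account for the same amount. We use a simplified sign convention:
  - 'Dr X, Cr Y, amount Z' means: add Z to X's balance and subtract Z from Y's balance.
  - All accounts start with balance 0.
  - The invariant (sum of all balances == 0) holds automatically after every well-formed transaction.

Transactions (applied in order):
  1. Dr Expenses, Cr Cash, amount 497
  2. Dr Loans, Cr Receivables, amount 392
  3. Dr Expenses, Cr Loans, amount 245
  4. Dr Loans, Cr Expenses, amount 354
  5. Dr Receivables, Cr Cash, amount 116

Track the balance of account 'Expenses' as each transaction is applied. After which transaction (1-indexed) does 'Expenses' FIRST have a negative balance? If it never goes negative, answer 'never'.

After txn 1: Expenses=497
After txn 2: Expenses=497
After txn 3: Expenses=742
After txn 4: Expenses=388
After txn 5: Expenses=388

Answer: never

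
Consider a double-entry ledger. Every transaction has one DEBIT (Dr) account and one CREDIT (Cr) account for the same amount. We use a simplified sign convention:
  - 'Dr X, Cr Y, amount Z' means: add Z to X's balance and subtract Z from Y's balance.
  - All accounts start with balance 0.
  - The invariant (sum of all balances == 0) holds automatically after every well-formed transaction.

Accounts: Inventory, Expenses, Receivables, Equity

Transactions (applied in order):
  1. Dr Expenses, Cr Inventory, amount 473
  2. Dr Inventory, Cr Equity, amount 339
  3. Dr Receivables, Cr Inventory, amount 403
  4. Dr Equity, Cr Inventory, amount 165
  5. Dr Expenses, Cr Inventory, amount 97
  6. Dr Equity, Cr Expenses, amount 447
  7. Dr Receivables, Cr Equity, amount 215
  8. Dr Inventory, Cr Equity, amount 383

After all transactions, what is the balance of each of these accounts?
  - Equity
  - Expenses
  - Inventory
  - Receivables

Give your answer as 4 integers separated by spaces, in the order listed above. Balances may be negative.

Answer: -325 123 -416 618

Derivation:
After txn 1 (Dr Expenses, Cr Inventory, amount 473): Expenses=473 Inventory=-473
After txn 2 (Dr Inventory, Cr Equity, amount 339): Equity=-339 Expenses=473 Inventory=-134
After txn 3 (Dr Receivables, Cr Inventory, amount 403): Equity=-339 Expenses=473 Inventory=-537 Receivables=403
After txn 4 (Dr Equity, Cr Inventory, amount 165): Equity=-174 Expenses=473 Inventory=-702 Receivables=403
After txn 5 (Dr Expenses, Cr Inventory, amount 97): Equity=-174 Expenses=570 Inventory=-799 Receivables=403
After txn 6 (Dr Equity, Cr Expenses, amount 447): Equity=273 Expenses=123 Inventory=-799 Receivables=403
After txn 7 (Dr Receivables, Cr Equity, amount 215): Equity=58 Expenses=123 Inventory=-799 Receivables=618
After txn 8 (Dr Inventory, Cr Equity, amount 383): Equity=-325 Expenses=123 Inventory=-416 Receivables=618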